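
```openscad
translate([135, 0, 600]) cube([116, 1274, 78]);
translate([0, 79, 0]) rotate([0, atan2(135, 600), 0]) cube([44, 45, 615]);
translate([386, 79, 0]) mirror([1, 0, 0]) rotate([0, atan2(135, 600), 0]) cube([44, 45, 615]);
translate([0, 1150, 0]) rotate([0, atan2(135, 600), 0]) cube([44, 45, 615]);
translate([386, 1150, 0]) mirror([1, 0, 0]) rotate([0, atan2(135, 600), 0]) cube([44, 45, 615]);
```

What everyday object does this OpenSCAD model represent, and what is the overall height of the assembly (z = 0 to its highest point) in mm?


A sawhorse. The overall height is 678 mm.

A beam across two mirrored pairs of raked legs — a sawhorse. The beam's underside is at z = 600 (matching the legs' vertical rise in atan2(135, 600)) and the beam is 78 mm tall, so its top is at 600 + 78 = 678 mm. The raked legs top out at the beam's underside, so that is the highest point.


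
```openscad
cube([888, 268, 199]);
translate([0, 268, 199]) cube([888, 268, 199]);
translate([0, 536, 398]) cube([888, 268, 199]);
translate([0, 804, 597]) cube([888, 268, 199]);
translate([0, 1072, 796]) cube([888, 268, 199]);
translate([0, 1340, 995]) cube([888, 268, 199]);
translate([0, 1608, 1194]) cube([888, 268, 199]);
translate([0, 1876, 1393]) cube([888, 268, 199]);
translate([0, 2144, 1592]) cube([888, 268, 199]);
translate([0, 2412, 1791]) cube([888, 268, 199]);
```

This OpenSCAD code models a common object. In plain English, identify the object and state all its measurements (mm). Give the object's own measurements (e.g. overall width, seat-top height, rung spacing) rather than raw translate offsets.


A straight staircase of 10 solid steps. Each step is 888 mm wide (x), 268 mm deep (y, the going) and 199 mm tall (the rise). The first step rests on the floor; each subsequent step sits one going further in +y and one rise higher in +z, directly behind and above the previous step with no overlap.


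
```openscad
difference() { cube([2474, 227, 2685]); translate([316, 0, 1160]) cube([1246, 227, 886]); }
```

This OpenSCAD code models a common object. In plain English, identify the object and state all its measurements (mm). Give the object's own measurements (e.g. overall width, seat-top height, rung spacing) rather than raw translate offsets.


A wall 2474 mm long (x), 227 mm thick (y), 2685 mm tall, with a rectangular window opening cut through it. The opening is 1246 mm wide and 886 mm tall; its sill is at z = 1160 mm and its near (−x) edge is 316 mm from the wall's −x end. The opening passes through the full wall thickness.


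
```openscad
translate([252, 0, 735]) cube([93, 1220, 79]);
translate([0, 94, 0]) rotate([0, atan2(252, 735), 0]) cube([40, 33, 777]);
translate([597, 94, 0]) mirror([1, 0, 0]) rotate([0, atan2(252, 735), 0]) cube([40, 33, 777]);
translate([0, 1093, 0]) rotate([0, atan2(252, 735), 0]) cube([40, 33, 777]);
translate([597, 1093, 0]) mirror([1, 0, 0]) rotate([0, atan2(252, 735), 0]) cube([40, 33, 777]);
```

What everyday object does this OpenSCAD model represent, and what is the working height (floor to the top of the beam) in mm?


A sawhorse. The overall height is 814 mm.

A beam across two mirrored pairs of raked legs — a sawhorse. The beam's underside is at z = 735 (matching the legs' vertical rise in atan2(252, 735)) and the beam is 79 mm tall, so its top is at 735 + 79 = 814 mm. The raked legs top out at the beam's underside, so that is the highest point.


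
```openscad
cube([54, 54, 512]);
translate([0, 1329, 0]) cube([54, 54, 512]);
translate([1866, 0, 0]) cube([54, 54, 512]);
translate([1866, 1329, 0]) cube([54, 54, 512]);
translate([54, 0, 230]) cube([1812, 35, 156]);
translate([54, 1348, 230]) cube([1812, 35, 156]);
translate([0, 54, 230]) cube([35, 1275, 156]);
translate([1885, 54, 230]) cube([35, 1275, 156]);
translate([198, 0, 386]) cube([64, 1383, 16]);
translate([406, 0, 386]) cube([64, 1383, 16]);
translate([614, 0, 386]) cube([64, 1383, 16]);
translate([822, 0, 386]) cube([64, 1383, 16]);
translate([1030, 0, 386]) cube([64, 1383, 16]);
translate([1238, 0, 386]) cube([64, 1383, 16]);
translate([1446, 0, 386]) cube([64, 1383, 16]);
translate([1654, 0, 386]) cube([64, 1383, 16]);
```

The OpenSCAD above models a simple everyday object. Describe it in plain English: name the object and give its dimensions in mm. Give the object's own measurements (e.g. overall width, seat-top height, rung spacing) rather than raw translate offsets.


A bed frame 1920 mm long (x) by 1383 mm wide (y). Four 54×54 mm corner posts, 512 mm tall, at the corners of the footprint. Four rails of 35 mm thickness and 156 mm height run between adjacent posts with their undersides at z = 230 mm, their outer faces flush with the outside of the frame (the two x-running rails run between the posts' inner faces; the two y-running rails run between the posts' inner faces). 8 slats, each 64 mm wide (x) and 16 mm thick, lie across the top of the two x-running rails, running the full 1383 mm width of the frame in y; along x they sit between the end posts with a 144 mm gap after the −x posts and between neighbouring slats, leaving 148 mm before the +x posts.


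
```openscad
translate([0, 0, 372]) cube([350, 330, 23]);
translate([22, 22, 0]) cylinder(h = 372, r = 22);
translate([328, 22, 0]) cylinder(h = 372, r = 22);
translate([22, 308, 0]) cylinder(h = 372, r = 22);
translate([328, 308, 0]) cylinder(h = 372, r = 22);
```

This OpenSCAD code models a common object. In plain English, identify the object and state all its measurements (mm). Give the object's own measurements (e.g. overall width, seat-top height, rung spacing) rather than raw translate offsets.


A simple wooden stool: a rectangular seat 350 mm (x) by 330 mm (y), 23 mm thick, top face at z = 395 mm, on four round legs, each 44 mm in diameter. The legs rest on z = 0, each leg's axis is inset half a diameter from the nearest pair of seat edges (so the leg's bounding box is flush with the corner).


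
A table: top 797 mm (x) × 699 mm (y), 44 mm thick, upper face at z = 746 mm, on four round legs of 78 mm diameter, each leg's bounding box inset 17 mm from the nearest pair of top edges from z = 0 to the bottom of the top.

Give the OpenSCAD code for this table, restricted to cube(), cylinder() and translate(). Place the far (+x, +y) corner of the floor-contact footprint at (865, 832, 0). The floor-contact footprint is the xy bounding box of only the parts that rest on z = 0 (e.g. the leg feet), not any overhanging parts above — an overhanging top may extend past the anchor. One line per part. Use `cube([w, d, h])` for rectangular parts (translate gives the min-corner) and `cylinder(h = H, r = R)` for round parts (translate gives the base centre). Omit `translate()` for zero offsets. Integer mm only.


translate([85, 150, 702]) cube([797, 699, 44]);
translate([141, 206, 0]) cylinder(h = 702, r = 39);
translate([826, 206, 0]) cylinder(h = 702, r = 39);
translate([141, 793, 0]) cylinder(h = 702, r = 39);
translate([826, 793, 0]) cylinder(h = 702, r = 39);


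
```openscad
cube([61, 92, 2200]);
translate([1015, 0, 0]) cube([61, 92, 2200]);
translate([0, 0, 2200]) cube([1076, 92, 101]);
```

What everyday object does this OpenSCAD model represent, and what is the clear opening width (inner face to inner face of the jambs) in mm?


A door frame. The clear opening width is 954 mm.

Two 2200 mm tall posts with a header on top — a door frame. The left jamb is 61 mm wide at x = 0; the right jamb starts at x = 1015. The clear opening is 1015 − 61 = 954 mm.


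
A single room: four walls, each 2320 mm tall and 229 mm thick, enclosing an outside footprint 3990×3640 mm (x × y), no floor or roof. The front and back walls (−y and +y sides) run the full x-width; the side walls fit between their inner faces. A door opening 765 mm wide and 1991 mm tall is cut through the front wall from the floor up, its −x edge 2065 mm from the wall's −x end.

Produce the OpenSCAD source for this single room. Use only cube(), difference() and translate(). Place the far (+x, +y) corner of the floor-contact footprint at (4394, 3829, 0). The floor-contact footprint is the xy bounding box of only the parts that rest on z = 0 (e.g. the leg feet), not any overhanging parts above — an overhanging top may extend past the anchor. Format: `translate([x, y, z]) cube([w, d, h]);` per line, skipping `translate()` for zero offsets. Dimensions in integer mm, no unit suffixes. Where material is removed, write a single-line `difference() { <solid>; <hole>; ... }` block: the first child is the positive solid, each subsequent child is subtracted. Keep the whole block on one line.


difference() { translate([404, 189, 0]) cube([3990, 229, 2320]); translate([2469, 189, 0]) cube([765, 229, 1991]); }
translate([404, 3600, 0]) cube([3990, 229, 2320]);
translate([404, 418, 0]) cube([229, 3182, 2320]);
translate([4165, 418, 0]) cube([229, 3182, 2320]);


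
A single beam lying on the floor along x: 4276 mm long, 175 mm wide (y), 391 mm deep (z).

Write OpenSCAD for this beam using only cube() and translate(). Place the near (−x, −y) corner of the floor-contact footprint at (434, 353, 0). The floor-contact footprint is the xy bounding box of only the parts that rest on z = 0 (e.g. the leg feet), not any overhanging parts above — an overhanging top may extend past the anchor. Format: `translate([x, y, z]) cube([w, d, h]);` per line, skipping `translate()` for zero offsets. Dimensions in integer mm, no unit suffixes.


translate([434, 353, 0]) cube([4276, 175, 391]);


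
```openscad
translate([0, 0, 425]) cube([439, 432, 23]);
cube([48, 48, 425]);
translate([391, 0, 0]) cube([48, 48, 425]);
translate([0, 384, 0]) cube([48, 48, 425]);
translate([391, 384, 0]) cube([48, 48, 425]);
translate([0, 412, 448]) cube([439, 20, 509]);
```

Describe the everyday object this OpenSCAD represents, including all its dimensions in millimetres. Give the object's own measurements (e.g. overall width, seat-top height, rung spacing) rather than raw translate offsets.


A chair. The seat is a 439×432×23 mm slab with its top at z = 448 mm, on four 48×48 mm corner legs (flush with the seat edges, standing on z = 0). A flat backrest 20 mm thick, 509 mm tall, spans the full seat width and rises from the seat top along its +y edge, rear face flush with the rear of the seat.


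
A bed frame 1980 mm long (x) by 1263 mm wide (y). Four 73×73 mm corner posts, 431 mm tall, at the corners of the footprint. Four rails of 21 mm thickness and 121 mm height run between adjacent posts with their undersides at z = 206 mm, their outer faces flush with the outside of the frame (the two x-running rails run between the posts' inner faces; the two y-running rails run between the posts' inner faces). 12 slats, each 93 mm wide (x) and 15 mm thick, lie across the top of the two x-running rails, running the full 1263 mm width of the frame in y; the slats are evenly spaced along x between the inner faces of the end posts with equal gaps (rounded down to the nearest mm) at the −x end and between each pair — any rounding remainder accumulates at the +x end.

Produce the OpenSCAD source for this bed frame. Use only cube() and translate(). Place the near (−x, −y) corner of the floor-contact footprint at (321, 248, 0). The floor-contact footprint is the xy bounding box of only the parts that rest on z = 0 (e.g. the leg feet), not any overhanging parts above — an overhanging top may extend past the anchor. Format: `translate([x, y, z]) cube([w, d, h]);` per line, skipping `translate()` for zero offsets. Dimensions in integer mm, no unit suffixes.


translate([321, 248, 0]) cube([73, 73, 431]);
translate([321, 1438, 0]) cube([73, 73, 431]);
translate([2228, 248, 0]) cube([73, 73, 431]);
translate([2228, 1438, 0]) cube([73, 73, 431]);
translate([394, 248, 206]) cube([1834, 21, 121]);
translate([394, 1490, 206]) cube([1834, 21, 121]);
translate([321, 321, 206]) cube([21, 1117, 121]);
translate([2280, 321, 206]) cube([21, 1117, 121]);
translate([449, 248, 327]) cube([93, 1263, 15]);
translate([597, 248, 327]) cube([93, 1263, 15]);
translate([745, 248, 327]) cube([93, 1263, 15]);
translate([893, 248, 327]) cube([93, 1263, 15]);
translate([1041, 248, 327]) cube([93, 1263, 15]);
translate([1189, 248, 327]) cube([93, 1263, 15]);
translate([1337, 248, 327]) cube([93, 1263, 15]);
translate([1485, 248, 327]) cube([93, 1263, 15]);
translate([1633, 248, 327]) cube([93, 1263, 15]);
translate([1781, 248, 327]) cube([93, 1263, 15]);
translate([1929, 248, 327]) cube([93, 1263, 15]);
translate([2077, 248, 327]) cube([93, 1263, 15]);


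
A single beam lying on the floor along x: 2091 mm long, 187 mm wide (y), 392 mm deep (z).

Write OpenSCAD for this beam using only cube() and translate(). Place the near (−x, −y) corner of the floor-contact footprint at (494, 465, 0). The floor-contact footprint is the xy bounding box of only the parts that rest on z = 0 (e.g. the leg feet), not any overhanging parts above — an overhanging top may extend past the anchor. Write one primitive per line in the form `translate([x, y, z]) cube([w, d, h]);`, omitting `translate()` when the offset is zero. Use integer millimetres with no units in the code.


translate([494, 465, 0]) cube([2091, 187, 392]);


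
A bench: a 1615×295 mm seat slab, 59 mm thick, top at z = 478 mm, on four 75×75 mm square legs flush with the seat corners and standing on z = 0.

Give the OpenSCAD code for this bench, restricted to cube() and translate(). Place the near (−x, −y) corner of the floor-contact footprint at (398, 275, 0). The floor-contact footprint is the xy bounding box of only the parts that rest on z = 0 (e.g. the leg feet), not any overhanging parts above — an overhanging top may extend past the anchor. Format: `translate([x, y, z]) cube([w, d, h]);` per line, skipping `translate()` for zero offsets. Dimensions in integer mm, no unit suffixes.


translate([398, 275, 419]) cube([1615, 295, 59]);
translate([398, 275, 0]) cube([75, 75, 419]);
translate([398, 495, 0]) cube([75, 75, 419]);
translate([1938, 275, 0]) cube([75, 75, 419]);
translate([1938, 495, 0]) cube([75, 75, 419]);


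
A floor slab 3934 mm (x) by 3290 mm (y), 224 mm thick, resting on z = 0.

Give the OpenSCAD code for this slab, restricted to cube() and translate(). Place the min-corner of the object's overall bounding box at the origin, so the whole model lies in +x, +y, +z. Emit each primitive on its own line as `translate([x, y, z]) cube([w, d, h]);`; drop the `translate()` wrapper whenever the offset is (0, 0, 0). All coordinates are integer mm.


cube([3934, 3290, 224]);


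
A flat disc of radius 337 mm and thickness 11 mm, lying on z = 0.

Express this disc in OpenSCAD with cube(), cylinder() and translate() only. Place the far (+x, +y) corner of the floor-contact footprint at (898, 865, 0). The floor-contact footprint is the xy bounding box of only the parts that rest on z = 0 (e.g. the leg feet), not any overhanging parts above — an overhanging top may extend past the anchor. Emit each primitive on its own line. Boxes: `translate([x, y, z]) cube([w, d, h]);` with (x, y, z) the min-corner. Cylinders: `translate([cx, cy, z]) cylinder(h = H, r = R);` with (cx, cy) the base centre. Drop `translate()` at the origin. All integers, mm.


translate([561, 528, 0]) cylinder(h = 11, r = 337);


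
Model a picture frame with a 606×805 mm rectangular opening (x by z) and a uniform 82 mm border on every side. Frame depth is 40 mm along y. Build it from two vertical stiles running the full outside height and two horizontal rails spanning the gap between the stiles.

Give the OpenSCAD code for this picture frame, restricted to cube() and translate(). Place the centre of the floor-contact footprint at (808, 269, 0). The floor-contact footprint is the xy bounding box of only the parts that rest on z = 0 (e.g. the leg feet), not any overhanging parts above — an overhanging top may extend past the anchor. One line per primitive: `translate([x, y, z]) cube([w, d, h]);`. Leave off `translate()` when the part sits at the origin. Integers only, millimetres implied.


translate([423, 249, 0]) cube([82, 40, 969]);
translate([1111, 249, 0]) cube([82, 40, 969]);
translate([505, 249, 0]) cube([606, 40, 82]);
translate([505, 249, 887]) cube([606, 40, 82]);


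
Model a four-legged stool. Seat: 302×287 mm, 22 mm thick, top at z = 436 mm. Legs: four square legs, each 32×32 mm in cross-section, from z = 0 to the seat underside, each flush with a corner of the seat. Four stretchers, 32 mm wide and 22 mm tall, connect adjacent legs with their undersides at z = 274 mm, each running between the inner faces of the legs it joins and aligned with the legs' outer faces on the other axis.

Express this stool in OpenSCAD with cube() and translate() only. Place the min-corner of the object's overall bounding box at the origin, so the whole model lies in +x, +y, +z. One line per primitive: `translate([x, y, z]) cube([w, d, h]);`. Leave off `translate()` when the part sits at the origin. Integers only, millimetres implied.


// leg_h = 436 - 22 = 414
// stretcher span = 302 - 2*32 = 238
translate([0, 0, 414]) cube([302, 287, 22]);
cube([32, 32, 414]);
translate([270, 0, 0]) cube([32, 32, 414]);
translate([0, 255, 0]) cube([32, 32, 414]);
translate([270, 255, 0]) cube([32, 32, 414]);
translate([32, 0, 274]) cube([238, 32, 22]);
translate([32, 255, 274]) cube([238, 32, 22]);
translate([0, 32, 274]) cube([32, 223, 22]);
translate([270, 32, 274]) cube([32, 223, 22]);


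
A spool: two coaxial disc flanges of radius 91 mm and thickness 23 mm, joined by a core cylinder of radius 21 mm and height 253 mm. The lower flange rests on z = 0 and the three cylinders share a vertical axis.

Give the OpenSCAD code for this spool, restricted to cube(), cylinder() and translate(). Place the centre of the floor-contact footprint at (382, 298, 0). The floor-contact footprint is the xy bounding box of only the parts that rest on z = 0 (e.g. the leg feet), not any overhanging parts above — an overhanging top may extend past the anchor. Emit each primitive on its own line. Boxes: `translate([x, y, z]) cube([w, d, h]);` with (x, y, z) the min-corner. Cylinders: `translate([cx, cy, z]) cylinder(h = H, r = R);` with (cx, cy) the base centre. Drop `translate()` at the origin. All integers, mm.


translate([382, 298, 0]) cylinder(h = 23, r = 91);
translate([382, 298, 23]) cylinder(h = 253, r = 21);
translate([382, 298, 276]) cylinder(h = 23, r = 91);


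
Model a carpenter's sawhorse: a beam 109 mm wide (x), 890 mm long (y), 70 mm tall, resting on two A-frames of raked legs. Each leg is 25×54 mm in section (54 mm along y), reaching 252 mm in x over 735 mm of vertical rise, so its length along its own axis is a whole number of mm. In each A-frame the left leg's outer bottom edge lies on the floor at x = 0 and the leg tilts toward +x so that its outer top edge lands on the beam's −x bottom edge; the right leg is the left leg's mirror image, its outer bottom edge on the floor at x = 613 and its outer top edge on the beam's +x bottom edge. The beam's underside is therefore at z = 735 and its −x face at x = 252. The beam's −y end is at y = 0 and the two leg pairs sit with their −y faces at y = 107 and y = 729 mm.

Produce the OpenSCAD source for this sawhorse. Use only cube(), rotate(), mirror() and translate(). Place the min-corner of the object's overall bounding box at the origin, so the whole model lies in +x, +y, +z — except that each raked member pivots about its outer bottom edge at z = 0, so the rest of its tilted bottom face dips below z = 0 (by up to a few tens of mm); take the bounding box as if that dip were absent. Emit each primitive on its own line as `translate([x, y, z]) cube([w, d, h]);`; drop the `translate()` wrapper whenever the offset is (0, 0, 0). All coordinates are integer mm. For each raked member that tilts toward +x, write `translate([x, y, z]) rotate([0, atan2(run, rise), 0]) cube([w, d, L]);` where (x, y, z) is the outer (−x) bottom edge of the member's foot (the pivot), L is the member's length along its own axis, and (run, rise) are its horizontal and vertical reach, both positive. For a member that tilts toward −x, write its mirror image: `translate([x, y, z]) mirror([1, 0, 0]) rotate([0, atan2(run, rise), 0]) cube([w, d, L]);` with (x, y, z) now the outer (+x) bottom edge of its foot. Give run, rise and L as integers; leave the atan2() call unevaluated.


// leg length = √(252² + 735²) = 777
// right-leg outer foot x = 2·252 + 109 = 613
// beam min-corner = (252, 0, 735)
translate([252, 0, 735]) cube([109, 890, 70]);
translate([0, 107, 0]) rotate([0, atan2(252, 735), 0]) cube([25, 54, 777]);
translate([613, 107, 0]) mirror([1, 0, 0]) rotate([0, atan2(252, 735), 0]) cube([25, 54, 777]);
translate([0, 729, 0]) rotate([0, atan2(252, 735), 0]) cube([25, 54, 777]);
translate([613, 729, 0]) mirror([1, 0, 0]) rotate([0, atan2(252, 735), 0]) cube([25, 54, 777]);


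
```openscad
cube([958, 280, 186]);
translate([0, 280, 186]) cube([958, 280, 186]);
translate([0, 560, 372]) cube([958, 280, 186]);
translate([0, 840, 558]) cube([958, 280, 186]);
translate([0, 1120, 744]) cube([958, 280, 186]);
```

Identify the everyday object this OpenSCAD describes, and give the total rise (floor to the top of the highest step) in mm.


A staircase. The total rise is 930 mm.

5 identical blocks, each offset up and back from the previous — a staircase. Each step is 186 mm tall and there are 5 of them, so the total rise is 5 × 186 = 930 mm.


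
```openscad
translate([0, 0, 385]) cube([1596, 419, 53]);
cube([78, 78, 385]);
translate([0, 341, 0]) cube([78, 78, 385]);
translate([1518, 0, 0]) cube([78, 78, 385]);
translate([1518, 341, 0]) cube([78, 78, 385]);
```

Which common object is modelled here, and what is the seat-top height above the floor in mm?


A bench. The seat-top height is 438 mm.

A long slab on four corner posts — a bench. The slab sits at z = 385 with thickness 53, so the top is 385 + 53 = 438 mm.


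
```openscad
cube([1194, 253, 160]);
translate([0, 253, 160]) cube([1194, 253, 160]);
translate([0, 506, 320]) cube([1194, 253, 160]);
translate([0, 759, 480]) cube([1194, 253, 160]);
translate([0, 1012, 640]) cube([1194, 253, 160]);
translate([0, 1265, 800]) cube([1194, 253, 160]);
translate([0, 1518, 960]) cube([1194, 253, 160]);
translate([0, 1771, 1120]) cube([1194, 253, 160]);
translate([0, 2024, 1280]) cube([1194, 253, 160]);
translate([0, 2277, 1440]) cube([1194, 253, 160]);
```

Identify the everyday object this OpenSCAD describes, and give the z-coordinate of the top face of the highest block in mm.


A staircase. The total rise is 1600 mm.

10 identical blocks, each offset up and back from the previous — a staircase. Each step is 160 mm tall and there are 10 of them, so the total rise is 10 × 160 = 1600 mm.


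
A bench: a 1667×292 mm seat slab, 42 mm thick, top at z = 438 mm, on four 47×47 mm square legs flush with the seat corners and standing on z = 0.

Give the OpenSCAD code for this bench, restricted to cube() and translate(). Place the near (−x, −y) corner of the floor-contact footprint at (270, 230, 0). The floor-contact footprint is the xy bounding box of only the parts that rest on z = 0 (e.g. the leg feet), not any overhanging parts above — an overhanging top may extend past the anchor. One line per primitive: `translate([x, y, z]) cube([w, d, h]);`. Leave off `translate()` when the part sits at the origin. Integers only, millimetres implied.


translate([270, 230, 396]) cube([1667, 292, 42]);
translate([270, 230, 0]) cube([47, 47, 396]);
translate([270, 475, 0]) cube([47, 47, 396]);
translate([1890, 230, 0]) cube([47, 47, 396]);
translate([1890, 475, 0]) cube([47, 47, 396]);


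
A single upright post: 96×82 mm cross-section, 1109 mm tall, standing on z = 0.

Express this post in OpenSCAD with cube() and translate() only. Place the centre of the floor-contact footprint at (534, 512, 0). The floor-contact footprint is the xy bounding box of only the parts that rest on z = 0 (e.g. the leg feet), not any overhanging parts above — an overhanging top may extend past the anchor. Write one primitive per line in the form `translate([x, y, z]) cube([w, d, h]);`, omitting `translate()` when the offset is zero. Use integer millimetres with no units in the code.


translate([486, 471, 0]) cube([96, 82, 1109]);


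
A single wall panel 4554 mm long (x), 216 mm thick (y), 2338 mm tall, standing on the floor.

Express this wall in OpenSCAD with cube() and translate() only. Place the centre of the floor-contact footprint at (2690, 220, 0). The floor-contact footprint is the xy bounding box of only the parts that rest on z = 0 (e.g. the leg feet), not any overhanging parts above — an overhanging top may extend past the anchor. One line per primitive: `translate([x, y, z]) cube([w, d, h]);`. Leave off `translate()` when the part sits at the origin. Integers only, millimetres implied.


translate([413, 112, 0]) cube([4554, 216, 2338]);


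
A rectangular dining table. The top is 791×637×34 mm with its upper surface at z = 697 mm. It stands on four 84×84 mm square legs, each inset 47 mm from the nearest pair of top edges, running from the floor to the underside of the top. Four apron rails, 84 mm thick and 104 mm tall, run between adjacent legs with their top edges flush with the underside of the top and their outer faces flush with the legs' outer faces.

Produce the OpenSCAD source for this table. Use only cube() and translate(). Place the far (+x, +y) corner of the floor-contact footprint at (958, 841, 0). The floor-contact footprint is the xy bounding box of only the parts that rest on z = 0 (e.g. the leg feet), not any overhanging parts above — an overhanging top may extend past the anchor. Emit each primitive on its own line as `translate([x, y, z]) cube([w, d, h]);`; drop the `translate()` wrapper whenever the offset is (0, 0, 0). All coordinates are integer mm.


translate([214, 251, 663]) cube([791, 637, 34]);
translate([261, 298, 0]) cube([84, 84, 663]);
translate([874, 298, 0]) cube([84, 84, 663]);
translate([261, 757, 0]) cube([84, 84, 663]);
translate([874, 757, 0]) cube([84, 84, 663]);
translate([345, 298, 559]) cube([529, 84, 104]);
translate([345, 757, 559]) cube([529, 84, 104]);
translate([261, 382, 559]) cube([84, 375, 104]);
translate([874, 382, 559]) cube([84, 375, 104]);


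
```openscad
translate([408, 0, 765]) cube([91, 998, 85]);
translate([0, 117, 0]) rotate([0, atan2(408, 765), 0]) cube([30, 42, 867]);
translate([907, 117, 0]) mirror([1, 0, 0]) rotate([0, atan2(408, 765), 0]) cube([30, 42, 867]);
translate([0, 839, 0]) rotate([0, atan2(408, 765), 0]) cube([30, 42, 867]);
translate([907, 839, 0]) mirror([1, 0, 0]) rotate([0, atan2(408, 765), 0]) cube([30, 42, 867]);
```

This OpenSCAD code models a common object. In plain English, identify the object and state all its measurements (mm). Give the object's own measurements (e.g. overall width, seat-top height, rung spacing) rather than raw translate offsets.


A sawhorse. A 91×998×85 mm beam (x, y, z) sits on two A-frame leg pairs. Each pair is two raked legs of 30×42 mm section (42 mm along y) splaying symmetrically in x. Each leg rises 765 mm vertically over 408 mm of horizontal reach and is 867 mm long along its own axis. Every leg's outer bottom edge rests on the floor and its outer top edge meets a bottom edge of the beam — the left legs (tilting toward +x) meet the beam's −x bottom edge, the right legs (their mirror images, tilting toward −x) meet its +x bottom edge — so the leg tops tuck under the beam, the beam's underside is 765 mm above the floor, and the feet are 907 mm apart outside-to-outside with the beam centred between them. The two leg pairs are set in 117 mm from either end of the beam.


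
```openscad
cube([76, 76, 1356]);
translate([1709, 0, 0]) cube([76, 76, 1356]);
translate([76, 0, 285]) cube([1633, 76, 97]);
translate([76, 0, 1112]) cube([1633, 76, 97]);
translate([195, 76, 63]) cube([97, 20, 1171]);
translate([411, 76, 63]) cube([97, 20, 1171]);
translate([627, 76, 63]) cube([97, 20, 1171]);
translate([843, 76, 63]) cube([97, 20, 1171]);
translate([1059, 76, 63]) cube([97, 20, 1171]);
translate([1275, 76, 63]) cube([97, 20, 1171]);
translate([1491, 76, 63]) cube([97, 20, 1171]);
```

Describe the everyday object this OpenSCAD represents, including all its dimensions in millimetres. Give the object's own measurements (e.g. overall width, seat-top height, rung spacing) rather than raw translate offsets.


A fence section. Two 76×76 mm posts, 1356 mm tall, stand on the floor with a clear span of 1633 mm between their inner faces. Two horizontal rails of 76×97 mm section span the gap between the posts with their undersides at z = 285 mm and z = 1112 mm, flush with the posts' −y face. 7 pickets, each 97 mm wide, 20 mm thick and 1171 mm tall, are fixed to the +y face of the rails with their bottoms at z = 63 mm, spaced across the span with a 119 mm gap after the −x post and between neighbouring pickets, with 121 mm left before the +x post.


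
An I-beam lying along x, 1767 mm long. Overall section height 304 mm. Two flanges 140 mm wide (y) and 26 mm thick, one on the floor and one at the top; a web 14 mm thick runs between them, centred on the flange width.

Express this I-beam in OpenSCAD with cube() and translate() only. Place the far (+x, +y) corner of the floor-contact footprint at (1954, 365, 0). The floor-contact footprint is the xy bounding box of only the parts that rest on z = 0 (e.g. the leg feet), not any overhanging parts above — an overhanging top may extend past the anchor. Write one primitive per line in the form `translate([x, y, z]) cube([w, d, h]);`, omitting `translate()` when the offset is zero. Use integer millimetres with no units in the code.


translate([187, 225, 0]) cube([1767, 140, 26]);
translate([187, 288, 26]) cube([1767, 14, 252]);
translate([187, 225, 278]) cube([1767, 140, 26]);


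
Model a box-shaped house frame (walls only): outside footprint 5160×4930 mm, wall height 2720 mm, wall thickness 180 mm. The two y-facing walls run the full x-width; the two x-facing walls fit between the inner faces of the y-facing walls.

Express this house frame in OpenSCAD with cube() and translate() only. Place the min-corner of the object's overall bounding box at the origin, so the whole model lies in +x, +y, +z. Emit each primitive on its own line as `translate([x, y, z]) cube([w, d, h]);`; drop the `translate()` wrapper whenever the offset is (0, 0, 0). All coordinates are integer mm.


cube([5160, 180, 2720]);
translate([0, 4750, 0]) cube([5160, 180, 2720]);
translate([0, 180, 0]) cube([180, 4570, 2720]);
translate([4980, 180, 0]) cube([180, 4570, 2720]);


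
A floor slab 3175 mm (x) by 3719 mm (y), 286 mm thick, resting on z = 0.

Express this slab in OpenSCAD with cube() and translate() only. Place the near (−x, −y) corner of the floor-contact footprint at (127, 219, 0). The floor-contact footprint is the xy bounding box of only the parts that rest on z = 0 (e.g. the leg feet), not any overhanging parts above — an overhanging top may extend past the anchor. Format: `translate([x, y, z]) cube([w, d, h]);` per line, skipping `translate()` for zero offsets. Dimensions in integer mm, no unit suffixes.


translate([127, 219, 0]) cube([3175, 3719, 286]);


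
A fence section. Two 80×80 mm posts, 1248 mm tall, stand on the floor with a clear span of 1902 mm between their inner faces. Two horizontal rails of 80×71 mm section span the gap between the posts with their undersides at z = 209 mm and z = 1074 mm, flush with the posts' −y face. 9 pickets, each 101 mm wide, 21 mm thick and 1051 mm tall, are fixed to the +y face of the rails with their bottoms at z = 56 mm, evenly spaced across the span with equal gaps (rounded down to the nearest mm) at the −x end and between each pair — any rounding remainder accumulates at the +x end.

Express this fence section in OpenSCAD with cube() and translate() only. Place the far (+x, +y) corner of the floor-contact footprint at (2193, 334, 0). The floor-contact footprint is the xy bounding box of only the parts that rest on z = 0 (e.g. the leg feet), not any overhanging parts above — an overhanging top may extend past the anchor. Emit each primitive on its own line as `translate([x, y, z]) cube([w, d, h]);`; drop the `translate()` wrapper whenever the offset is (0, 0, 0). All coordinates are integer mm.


translate([131, 254, 0]) cube([80, 80, 1248]);
translate([2113, 254, 0]) cube([80, 80, 1248]);
translate([211, 254, 209]) cube([1902, 80, 71]);
translate([211, 254, 1074]) cube([1902, 80, 71]);
translate([310, 334, 56]) cube([101, 21, 1051]);
translate([510, 334, 56]) cube([101, 21, 1051]);
translate([710, 334, 56]) cube([101, 21, 1051]);
translate([910, 334, 56]) cube([101, 21, 1051]);
translate([1110, 334, 56]) cube([101, 21, 1051]);
translate([1310, 334, 56]) cube([101, 21, 1051]);
translate([1510, 334, 56]) cube([101, 21, 1051]);
translate([1710, 334, 56]) cube([101, 21, 1051]);
translate([1910, 334, 56]) cube([101, 21, 1051]);


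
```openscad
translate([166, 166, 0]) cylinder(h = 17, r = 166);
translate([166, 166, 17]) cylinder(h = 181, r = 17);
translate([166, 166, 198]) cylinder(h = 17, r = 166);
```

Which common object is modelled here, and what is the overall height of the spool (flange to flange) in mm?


A spool. The overall height is 215 mm.

Three coaxial cylinders, large–small–large — a spool. Two 17 mm flanges and a 181 mm core give 17 + 181 + 17 = 215 mm.


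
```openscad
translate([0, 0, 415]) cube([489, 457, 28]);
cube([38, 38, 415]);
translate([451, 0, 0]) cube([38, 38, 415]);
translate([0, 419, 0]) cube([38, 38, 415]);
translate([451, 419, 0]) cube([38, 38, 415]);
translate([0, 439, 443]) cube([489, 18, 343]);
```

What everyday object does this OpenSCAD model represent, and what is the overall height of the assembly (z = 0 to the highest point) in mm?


A chair. The overall height is 786 mm.

A slab on four corner posts with a tall panel at the back — a chair. The seat slab sits at z = 415 with thickness 28, and the 343 mm backrest starts at the seat top, so the overall height is 415 + 28 + 343 = 786 mm.


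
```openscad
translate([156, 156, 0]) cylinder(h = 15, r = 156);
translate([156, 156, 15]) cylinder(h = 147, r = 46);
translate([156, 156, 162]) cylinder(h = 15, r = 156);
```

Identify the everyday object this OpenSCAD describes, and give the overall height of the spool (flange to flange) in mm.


A spool. The overall height is 177 mm.

Three coaxial cylinders, large–small–large — a spool. Two 15 mm flanges and a 147 mm core give 15 + 147 + 15 = 177 mm.


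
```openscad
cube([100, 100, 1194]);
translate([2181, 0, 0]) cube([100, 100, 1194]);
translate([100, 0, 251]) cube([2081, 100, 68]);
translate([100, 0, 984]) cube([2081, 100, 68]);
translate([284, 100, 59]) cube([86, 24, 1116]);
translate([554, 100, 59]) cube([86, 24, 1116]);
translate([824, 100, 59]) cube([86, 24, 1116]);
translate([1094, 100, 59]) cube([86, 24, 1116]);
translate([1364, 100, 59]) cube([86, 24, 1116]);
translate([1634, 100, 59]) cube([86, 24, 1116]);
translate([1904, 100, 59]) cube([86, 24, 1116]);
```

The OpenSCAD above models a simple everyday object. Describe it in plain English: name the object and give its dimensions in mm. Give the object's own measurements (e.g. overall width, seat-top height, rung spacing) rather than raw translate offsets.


A fence section. Two 100×100 mm posts, 1194 mm tall, stand on the floor with a clear span of 2081 mm between their inner faces. Two horizontal rails of 100×68 mm section span the gap between the posts with their undersides at z = 251 mm and z = 984 mm, flush with the posts' −y face. 7 pickets, each 86 mm wide, 24 mm thick and 1116 mm tall, are fixed to the +y face of the rails with their bottoms at z = 59 mm, spaced across the span with a 184 mm gap after the −x post and between neighbouring pickets, with 191 mm left before the +x post.


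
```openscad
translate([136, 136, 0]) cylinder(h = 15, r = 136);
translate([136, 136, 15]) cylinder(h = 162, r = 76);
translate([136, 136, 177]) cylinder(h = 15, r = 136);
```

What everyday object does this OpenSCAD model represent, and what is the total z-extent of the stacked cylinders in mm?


A spool. The overall height is 192 mm.

Three coaxial cylinders, large–small–large — a spool. Two 15 mm flanges and a 162 mm core give 15 + 162 + 15 = 192 mm.


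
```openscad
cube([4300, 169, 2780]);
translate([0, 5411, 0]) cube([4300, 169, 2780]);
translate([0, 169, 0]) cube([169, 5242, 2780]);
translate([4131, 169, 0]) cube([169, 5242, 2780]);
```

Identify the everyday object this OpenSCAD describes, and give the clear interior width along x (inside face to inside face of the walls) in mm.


A house (or room) frame. The interior width is 3962 mm.

Four 2780 mm walls enclosing a rectangle with no floor or roof — a room or house frame. Outside width is 4300 mm and wall thickness is 169 mm, so the interior width is 4300 − 2 × 169 = 3962 mm.


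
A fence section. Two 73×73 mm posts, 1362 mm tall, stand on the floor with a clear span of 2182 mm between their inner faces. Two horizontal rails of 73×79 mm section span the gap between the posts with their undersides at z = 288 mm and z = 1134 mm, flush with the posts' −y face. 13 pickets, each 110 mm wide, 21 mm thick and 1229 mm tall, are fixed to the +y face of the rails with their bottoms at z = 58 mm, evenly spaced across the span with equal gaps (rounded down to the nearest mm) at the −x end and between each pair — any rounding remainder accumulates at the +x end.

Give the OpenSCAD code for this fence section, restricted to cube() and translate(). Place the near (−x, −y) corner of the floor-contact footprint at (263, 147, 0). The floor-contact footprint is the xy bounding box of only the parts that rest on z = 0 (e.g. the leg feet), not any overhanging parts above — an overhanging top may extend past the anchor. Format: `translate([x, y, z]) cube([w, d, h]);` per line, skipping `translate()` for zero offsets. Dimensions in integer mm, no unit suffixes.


translate([263, 147, 0]) cube([73, 73, 1362]);
translate([2518, 147, 0]) cube([73, 73, 1362]);
translate([336, 147, 288]) cube([2182, 73, 79]);
translate([336, 147, 1134]) cube([2182, 73, 79]);
translate([389, 220, 58]) cube([110, 21, 1229]);
translate([552, 220, 58]) cube([110, 21, 1229]);
translate([715, 220, 58]) cube([110, 21, 1229]);
translate([878, 220, 58]) cube([110, 21, 1229]);
translate([1041, 220, 58]) cube([110, 21, 1229]);
translate([1204, 220, 58]) cube([110, 21, 1229]);
translate([1367, 220, 58]) cube([110, 21, 1229]);
translate([1530, 220, 58]) cube([110, 21, 1229]);
translate([1693, 220, 58]) cube([110, 21, 1229]);
translate([1856, 220, 58]) cube([110, 21, 1229]);
translate([2019, 220, 58]) cube([110, 21, 1229]);
translate([2182, 220, 58]) cube([110, 21, 1229]);
translate([2345, 220, 58]) cube([110, 21, 1229]);


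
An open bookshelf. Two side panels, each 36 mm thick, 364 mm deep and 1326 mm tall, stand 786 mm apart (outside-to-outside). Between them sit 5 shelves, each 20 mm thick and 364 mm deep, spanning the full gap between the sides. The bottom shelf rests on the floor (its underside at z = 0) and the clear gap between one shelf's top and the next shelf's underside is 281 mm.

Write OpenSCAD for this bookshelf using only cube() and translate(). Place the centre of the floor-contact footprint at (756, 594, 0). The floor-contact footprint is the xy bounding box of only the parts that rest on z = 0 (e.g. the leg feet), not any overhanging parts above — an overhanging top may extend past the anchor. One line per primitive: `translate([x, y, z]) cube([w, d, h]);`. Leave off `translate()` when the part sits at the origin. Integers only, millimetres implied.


translate([363, 412, 0]) cube([36, 364, 1326]);
translate([1113, 412, 0]) cube([36, 364, 1326]);
translate([399, 412, 0]) cube([714, 364, 20]);
translate([399, 412, 301]) cube([714, 364, 20]);
translate([399, 412, 602]) cube([714, 364, 20]);
translate([399, 412, 903]) cube([714, 364, 20]);
translate([399, 412, 1204]) cube([714, 364, 20]);


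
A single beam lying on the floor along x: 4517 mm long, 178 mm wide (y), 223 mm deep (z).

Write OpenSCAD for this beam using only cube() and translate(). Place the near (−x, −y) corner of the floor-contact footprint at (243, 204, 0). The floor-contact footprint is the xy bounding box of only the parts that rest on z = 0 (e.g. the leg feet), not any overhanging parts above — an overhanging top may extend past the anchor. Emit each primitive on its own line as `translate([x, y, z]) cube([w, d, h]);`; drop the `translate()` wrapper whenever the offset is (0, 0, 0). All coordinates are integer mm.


translate([243, 204, 0]) cube([4517, 178, 223]);
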